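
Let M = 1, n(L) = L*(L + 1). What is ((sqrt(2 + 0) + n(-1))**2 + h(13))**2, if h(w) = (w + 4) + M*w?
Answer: 1024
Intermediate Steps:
n(L) = L*(1 + L)
h(w) = 4 + 2*w (h(w) = (w + 4) + 1*w = (4 + w) + w = 4 + 2*w)
((sqrt(2 + 0) + n(-1))**2 + h(13))**2 = ((sqrt(2 + 0) - (1 - 1))**2 + (4 + 2*13))**2 = ((sqrt(2) - 1*0)**2 + (4 + 26))**2 = ((sqrt(2) + 0)**2 + 30)**2 = ((sqrt(2))**2 + 30)**2 = (2 + 30)**2 = 32**2 = 1024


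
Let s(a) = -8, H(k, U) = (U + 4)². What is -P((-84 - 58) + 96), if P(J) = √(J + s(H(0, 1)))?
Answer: -3*I*√6 ≈ -7.3485*I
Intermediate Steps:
H(k, U) = (4 + U)²
P(J) = √(-8 + J) (P(J) = √(J - 8) = √(-8 + J))
-P((-84 - 58) + 96) = -√(-8 + ((-84 - 58) + 96)) = -√(-8 + (-142 + 96)) = -√(-8 - 46) = -√(-54) = -3*I*√6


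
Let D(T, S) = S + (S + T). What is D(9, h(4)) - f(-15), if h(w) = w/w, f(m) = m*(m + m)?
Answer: -439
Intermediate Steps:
f(m) = 2*m² (f(m) = m*(2*m) = 2*m²)
h(w) = 1
D(T, S) = T + 2*S
D(9, h(4)) - f(-15) = (9 + 2*1) - 2*(-15)² = (9 + 2) - 2*225 = 11 - 1*450 = 11 - 450 = -439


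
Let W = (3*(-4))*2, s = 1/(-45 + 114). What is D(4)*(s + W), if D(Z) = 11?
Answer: -18205/69 ≈ -263.84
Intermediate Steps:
s = 1/69 ≈ 0.014493
W = -24 (W = -12*2 = -24)
D(4)*(s + W) = 11*(1/69 - 24) = 11*(-1655/69) = -18205/69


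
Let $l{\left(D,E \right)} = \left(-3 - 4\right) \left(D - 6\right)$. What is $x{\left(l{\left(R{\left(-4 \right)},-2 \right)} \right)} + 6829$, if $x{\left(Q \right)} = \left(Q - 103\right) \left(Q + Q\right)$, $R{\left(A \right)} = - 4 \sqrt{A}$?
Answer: $-4567 - 2128 i \approx -4567.0 - 2128.0 i$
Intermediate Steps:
$l{\left(D,E \right)} = 42 - 7 D$ ($l{\left(D,E \right)} = - 7 \left(-6 + D\right) = 42 - 7 D$)
$x{\left(Q \right)} = 2 Q \left(-103 + Q\right)$ ($x{\left(Q \right)} = \left(-103 + Q\right) 2 Q = 2 Q \left(-103 + Q\right)$)
$x{\left(l{\left(R{\left(-4 \right)},-2 \right)} \right)} + 6829 = 2 \left(42 - 7 \left(- 4 \sqrt{-4}\right)\right) \left(-103 + \left(42 - 7 \left(- 4 \sqrt{-4}\right)\right)\right) + 6829 = 2 \left(42 - 7 \left(- 4 \cdot 2 i\right)\right) \left(-103 + \left(42 - 7 \left(- 4 \cdot 2 i\right)\right)\right) + 6829 = 2 \left(42 - 7 \left(- 8 i\right)\right) \left(-103 + \left(42 - 7 \left(- 8 i\right)\right)\right) + 6829 = 2 \left(42 + 56 i\right) \left(-103 + \left(42 + 56 i\right)\right) + 6829 = 2 \left(42 + 56 i\right) \left(-61 + 56 i\right) + 6829 = 2 \left(-61 + 56 i\right) \left(42 + 56 i\right) + 6829 = 6829 + 2 \left(-61 + 56 i\right) \left(42 + 56 i\right)$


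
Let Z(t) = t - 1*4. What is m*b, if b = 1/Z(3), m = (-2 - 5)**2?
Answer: -49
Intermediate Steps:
Z(t) = -4 + t (Z(t) = t - 4 = -4 + t)
m = 49 (m = (-7)**2 = 49)
b = -1 (b = 1/(-4 + 3) = 1/(-1) = -1)
m*b = 49*(-1) = -49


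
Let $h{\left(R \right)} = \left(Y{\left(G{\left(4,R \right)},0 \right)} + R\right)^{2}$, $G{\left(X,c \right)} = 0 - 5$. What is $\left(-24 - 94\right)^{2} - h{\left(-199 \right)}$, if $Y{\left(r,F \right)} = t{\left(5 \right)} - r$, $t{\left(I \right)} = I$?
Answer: $-21797$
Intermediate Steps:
$G{\left(X,c \right)} = -5$ ($G{\left(X,c \right)} = 0 - 5 = -5$)
$Y{\left(r,F \right)} = 5 - r$
$h{\left(R \right)} = \left(10 + R\right)^{2}$ ($h{\left(R \right)} = \left(\left(5 - -5\right) + R\right)^{2} = \left(\left(5 + 5\right) + R\right)^{2} = \left(10 + R\right)^{2}$)
$\left(-24 - 94\right)^{2} - h{\left(-199 \right)} = \left(-24 - 94\right)^{2} - \left(10 - 199\right)^{2} = \left(-118\right)^{2} - \left(-189\right)^{2} = 13924 - 35721 = -21797$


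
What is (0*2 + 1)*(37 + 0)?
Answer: 37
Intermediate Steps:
(0*2 + 1)*(37 + 0) = (0 + 1)*37 = 1*37 = 37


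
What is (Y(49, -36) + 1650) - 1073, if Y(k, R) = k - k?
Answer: 577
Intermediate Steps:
Y(k, R) = 0
(Y(49, -36) + 1650) - 1073 = (0 + 1650) - 1073 = 1650 - 1073 = 577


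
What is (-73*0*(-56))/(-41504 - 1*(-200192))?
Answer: 0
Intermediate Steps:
(-73*0*(-56))/(-41504 - 1*(-200192)) = (0*(-56))/(-41504 + 200192) = 0/158688 = 0*(1/158688) = 0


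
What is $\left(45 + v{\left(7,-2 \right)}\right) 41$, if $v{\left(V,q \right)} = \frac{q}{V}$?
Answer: $\frac{12833}{7} \approx 1833.3$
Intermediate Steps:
$\left(45 + v{\left(7,-2 \right)}\right) 41 = \left(45 - \frac{2}{7}\right) 41 = \frac{313}{7} \cdot 41 = \frac{12833}{7}$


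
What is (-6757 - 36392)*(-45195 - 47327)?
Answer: 3992231778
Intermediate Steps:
(-6757 - 36392)*(-45195 - 47327) = -43149*(-92522) = 3992231778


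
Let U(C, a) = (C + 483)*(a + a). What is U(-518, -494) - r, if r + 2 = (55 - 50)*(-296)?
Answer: 36062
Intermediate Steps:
r = -1482 (r = -2 + (55 - 50)*(-296) = -2 + 5*(-296) = -2 - 1480 = -1482)
U(C, a) = 2*a*(483 + C) (U(C, a) = (483 + C)*(2*a) = 2*a*(483 + C))
U(-518, -494) - r = 2*(-494)*(483 - 518) - 1*(-1482) = 2*(-494)*(-35) + 1482 = 34580 + 1482 = 36062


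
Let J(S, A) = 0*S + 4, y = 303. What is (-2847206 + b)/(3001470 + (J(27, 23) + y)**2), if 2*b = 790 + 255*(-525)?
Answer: -5827497/6191438 ≈ -0.94122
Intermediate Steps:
J(S, A) = 4 (J(S, A) = 0 + 4 = 4)
b = -133085/2 (b = (790 + 255*(-525))/2 = (790 - 133875)/2 = (1/2)*(-133085) = -133085/2 ≈ -66543.)
(-2847206 + b)/(3001470 + (J(27, 23) + y)**2) = (-2847206 - 133085/2)/(3001470 + (4 + 303)**2) = -5827497/(2*(3001470 + 307**2)) = -5827497/(2*(3001470 + 94249)) = -5827497/2/3095719 = -5827497/2*1/3095719 = -5827497/6191438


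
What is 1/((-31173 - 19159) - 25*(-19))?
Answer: -1/49857 ≈ -2.0057e-5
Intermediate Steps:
1/((-31173 - 19159) - 25*(-19)) = 1/(-50332 + 475) = 1/(-49857) = -1/49857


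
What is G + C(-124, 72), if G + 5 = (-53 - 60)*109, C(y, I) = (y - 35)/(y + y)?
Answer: -3055697/248 ≈ -12321.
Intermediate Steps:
C(y, I) = (-35 + y)/(2*y) (C(y, I) = (-35 + y)/((2*y)) = (-35 + y)*(1/(2*y)) = (-35 + y)/(2*y))
G = -12322 (G = -5 + (-53 - 60)*109 = -5 - 113*109 = -5 - 12317 = -12322)
G + C(-124, 72) = -12322 + (1/2)*(-35 - 124)/(-124) = -12322 + (1/2)*(-1/124)*(-159) = -12322 + 159/248 = -3055697/248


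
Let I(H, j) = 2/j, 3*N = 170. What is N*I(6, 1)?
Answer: 340/3 ≈ 113.33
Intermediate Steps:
N = 170/3 (N = (⅓)*170 = 170/3 ≈ 56.667)
N*I(6, 1) = 170*(2/1)/3 = 170*(2*1)/3 = (170/3)*2 = 340/3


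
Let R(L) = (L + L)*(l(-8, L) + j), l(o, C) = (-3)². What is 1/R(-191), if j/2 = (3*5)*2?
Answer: -1/26358 ≈ -3.7939e-5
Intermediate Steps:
l(o, C) = 9
j = 60 (j = 2*((3*5)*2) = 2*(15*2) = 2*30 = 60)
R(L) = 138*L (R(L) = (L + L)*(9 + 60) = (2*L)*69 = 138*L)
1/R(-191) = 1/(138*(-191)) = 1/(-26358) = -1/26358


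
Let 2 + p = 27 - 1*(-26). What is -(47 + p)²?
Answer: -9604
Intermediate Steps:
p = 51 (p = -2 + (27 - 1*(-26)) = -2 + (27 + 26) = -2 + 53 = 51)
-(47 + p)² = -(47 + 51)² = -1*98² = -1*9604 = -9604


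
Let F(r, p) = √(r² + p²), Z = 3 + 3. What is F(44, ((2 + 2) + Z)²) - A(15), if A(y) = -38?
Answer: 38 + 4*√746 ≈ 147.25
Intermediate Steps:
Z = 6
F(r, p) = √(p² + r²)
F(44, ((2 + 2) + Z)²) - A(15) = √((((2 + 2) + 6)²)² + 44²) - 1*(-38) = √(((4 + 6)²)² + 1936) + 38 = √((10²)² + 1936) + 38 = √(100² + 1936) + 38 = √(10000 + 1936) + 38 = √11936 + 38 = 4*√746 + 38 = 38 + 4*√746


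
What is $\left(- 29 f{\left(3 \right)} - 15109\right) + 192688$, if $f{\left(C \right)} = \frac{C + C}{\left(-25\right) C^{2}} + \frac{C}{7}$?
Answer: $\frac{93222856}{525} \approx 1.7757 \cdot 10^{5}$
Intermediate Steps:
$f{\left(C \right)} = - \frac{2}{25 C} + \frac{C}{7}$ ($f{\left(C \right)} = 2 C \left(- \frac{1}{25 C^{2}}\right) + C \frac{1}{7} = - \frac{2}{25 C} + \frac{C}{7}$)
$\left(- 29 f{\left(3 \right)} - 15109\right) + 192688 = \left(- 29 \left(- \frac{2}{25 \cdot 3} + \frac{1}{7} \cdot 3\right) - 15109\right) + 192688 = \left(- 29 \left(\left(- \frac{2}{25}\right) \frac{1}{3} + \frac{3}{7}\right) - 15109\right) + 192688 = \left(- 29 \left(- \frac{2}{75} + \frac{3}{7}\right) - 15109\right) + 192688 = \left(\left(-29\right) \frac{211}{525} - 15109\right) + 192688 = \left(- \frac{6119}{525} - 15109\right) + 192688 = - \frac{7938344}{525} + 192688 = \frac{93222856}{525}$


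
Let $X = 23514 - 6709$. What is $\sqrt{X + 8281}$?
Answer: $\sqrt{25086} \approx 158.39$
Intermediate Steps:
$X = 16805$ ($X = 23514 - 6709 = 16805$)
$\sqrt{X + 8281} = \sqrt{16805 + 8281} = \sqrt{25086}$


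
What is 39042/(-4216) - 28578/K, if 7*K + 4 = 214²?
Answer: -54816775/4022064 ≈ -13.629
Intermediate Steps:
K = 45792/7 (K = -4/7 + (⅐)*214² = -4/7 + (⅐)*45796 = -4/7 + 45796/7 = 45792/7 ≈ 6541.7)
39042/(-4216) - 28578/K = 39042/(-4216) - 28578/45792/7 = 39042*(-1/4216) - 28578*7/45792 = -19521/2108 - 33341/7632 = -54816775/4022064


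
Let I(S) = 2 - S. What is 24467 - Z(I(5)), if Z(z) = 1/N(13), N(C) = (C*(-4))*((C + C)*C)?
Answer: 430031993/17576 ≈ 24467.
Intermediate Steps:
N(C) = -8*C³ (N(C) = (-4*C)*((2*C)*C) = (-4*C)*(2*C²) = -8*C³)
Z(z) = -1/17576 (Z(z) = 1/(-8*13³) = 1/(-8*2197) = 1/(-17576) = -1/17576)
24467 - Z(I(5)) = 24467 - 1*(-1/17576) = 24467 + 1/17576 = 430031993/17576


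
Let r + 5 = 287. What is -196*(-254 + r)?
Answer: -5488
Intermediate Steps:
r = 282 (r = -5 + 287 = 282)
-196*(-254 + r) = -196*(-254 + 282) = -196*28 = -5488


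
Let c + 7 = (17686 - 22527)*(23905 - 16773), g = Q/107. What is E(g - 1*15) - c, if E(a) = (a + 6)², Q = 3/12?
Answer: 6324629094697/183184 ≈ 3.4526e+7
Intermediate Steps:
Q = ¼ (Q = 3*(1/12) = ¼ ≈ 0.25000)
g = 1/428 (g = (¼)/107 = (¼)*(1/107) = 1/428 ≈ 0.0023364)
E(a) = (6 + a)²
c = -34526019 (c = -7 + (17686 - 22527)*(23905 - 16773) = -7 - 4841*7132 = -7 - 34526012 = -34526019)
E(g - 1*15) - c = (6 + (1/428 - 1*15))² - 1*(-34526019) = (6 + (1/428 - 15))² + 34526019 = (6 - 6419/428)² + 34526019 = (-3851/428)² + 34526019 = 14830201/183184 + 34526019 = 6324629094697/183184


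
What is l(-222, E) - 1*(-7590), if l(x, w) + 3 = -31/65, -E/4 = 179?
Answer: 493124/65 ≈ 7586.5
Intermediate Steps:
E = -716 (E = -4*179 = -716)
l(x, w) = -226/65 (l(x, w) = -3 - 31/65 = -226/65)
l(-222, E) - 1*(-7590) = -226/65 - 1*(-7590) = -226/65 + 7590 = 493124/65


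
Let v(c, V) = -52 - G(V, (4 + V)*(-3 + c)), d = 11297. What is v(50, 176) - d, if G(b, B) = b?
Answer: -11525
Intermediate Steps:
v(c, V) = -52 - V
v(50, 176) - d = (-52 - 1*176) - 1*11297 = (-52 - 176) - 11297 = -228 - 11297 = -11525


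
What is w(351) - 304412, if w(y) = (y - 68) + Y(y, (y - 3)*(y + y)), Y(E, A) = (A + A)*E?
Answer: 171191663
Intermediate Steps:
Y(E, A) = 2*A*E (Y(E, A) = (2*A)*E = 2*A*E)
w(y) = -68 + y + 4*y²*(-3 + y) (w(y) = (y - 68) + 2*((y - 3)*(y + y))*y = (-68 + y) + 2*((-3 + y)*(2*y))*y = (-68 + y) + 2*(2*y*(-3 + y))*y = (-68 + y) + 4*y²*(-3 + y) = -68 + y + 4*y²*(-3 + y))
w(351) - 304412 = (-68 + 351 + 4*351²*(-3 + 351)) - 304412 = (-68 + 351 + 4*123201*348) - 304412 = (-68 + 351 + 171495792) - 304412 = 171496075 - 304412 = 171191663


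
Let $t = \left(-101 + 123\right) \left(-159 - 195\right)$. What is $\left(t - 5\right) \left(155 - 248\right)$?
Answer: $724749$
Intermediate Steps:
$t = -7788$ ($t = 22 \left(-354\right) = -7788$)
$\left(t - 5\right) \left(155 - 248\right) = \left(-7788 - 5\right) \left(155 - 248\right) = - 7793 \left(155 - 248\right) = \left(-7793\right) \left(-93\right) = 724749$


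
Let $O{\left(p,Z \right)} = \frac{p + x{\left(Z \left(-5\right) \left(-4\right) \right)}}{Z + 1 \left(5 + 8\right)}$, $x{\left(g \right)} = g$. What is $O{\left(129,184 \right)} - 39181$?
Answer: $- \frac{7714848}{197} \approx -39162.0$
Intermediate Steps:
$O{\left(p,Z \right)} = \frac{p + 20 Z}{13 + Z}$ ($O{\left(p,Z \right)} = \frac{p + Z \left(-5\right) \left(-4\right)}{Z + 1 \left(5 + 8\right)} = \frac{p + - 5 Z \left(-4\right)}{Z + 1 \cdot 13} = \frac{p + 20 Z}{Z + 13} = \frac{p + 20 Z}{13 + Z}$)
$O{\left(129,184 \right)} - 39181 = \frac{129 + 20 \cdot 184}{13 + 184} - 39181 = \frac{129 + 3680}{197} - 39181 = \frac{1}{197} \cdot 3809 - 39181 = \frac{3809}{197} - 39181 = - \frac{7714848}{197}$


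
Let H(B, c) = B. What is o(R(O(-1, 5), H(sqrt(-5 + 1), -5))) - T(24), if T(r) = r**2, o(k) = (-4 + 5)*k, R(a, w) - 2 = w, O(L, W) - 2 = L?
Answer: -574 + 2*I ≈ -574.0 + 2.0*I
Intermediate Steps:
O(L, W) = 2 + L
R(a, w) = 2 + w
o(k) = k (o(k) = 1*k = k)
o(R(O(-1, 5), H(sqrt(-5 + 1), -5))) - T(24) = (2 + sqrt(-5 + 1)) - 1*24**2 = (2 + sqrt(-4)) - 1*576 = (2 + 2*I) - 576 = -574 + 2*I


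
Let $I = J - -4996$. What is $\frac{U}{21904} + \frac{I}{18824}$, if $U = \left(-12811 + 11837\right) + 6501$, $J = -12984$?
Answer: $- \frac{8866113}{51540112} \approx -0.17202$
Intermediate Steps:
$U = 5527$ ($U = -974 + 6501 = 5527$)
$I = -7988$ ($I = -12984 - -4996 = -12984 + 4996 = -7988$)
$\frac{U}{21904} + \frac{I}{18824} = \frac{5527}{21904} - \frac{7988}{18824} = 5527 \cdot \frac{1}{21904} - \frac{1997}{4706} = \frac{5527}{21904} - \frac{1997}{4706} = - \frac{8866113}{51540112}$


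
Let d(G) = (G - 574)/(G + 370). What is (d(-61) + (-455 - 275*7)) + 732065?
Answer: 225472030/309 ≈ 7.2968e+5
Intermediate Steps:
d(G) = (-574 + G)/(370 + G)
(d(-61) + (-455 - 275*7)) + 732065 = ((-574 - 61)/(370 - 61) + (-455 - 275*7)) + 732065 = (-635/309 + (-455 - 1925)) + 732065 = ((1/309)*(-635) - 2380) + 732065 = (-635/309 - 2380) + 732065 = -736055/309 + 732065 = 225472030/309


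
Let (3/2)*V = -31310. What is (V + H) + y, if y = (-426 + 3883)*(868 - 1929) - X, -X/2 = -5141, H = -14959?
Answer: -11141974/3 ≈ -3.7140e+6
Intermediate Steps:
X = 10282 (X = -2*(-5141) = 10282)
V = -62620/3 (V = (⅔)*(-31310) = -62620/3 ≈ -20873.)
y = -3678159 (y = (-426 + 3883)*(868 - 1929) - 1*10282 = 3457*(-1061) - 10282 = -3667877 - 10282 = -3678159)
(V + H) + y = (-62620/3 - 14959) - 3678159 = -107497/3 - 3678159 = -11141974/3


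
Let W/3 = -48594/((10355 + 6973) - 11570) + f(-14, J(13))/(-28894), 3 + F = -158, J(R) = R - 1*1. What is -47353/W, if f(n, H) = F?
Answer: 3939098418578/2104721997 ≈ 1871.6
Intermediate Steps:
J(R) = -1 + R (J(R) = R - 1 = -1 + R)
F = -161 (F = -3 - 158 = -161)
f(n, H) = -161
W = -2104721997/83185826 (W = 3*(-48594/((10355 + 6973) - 11570) - 161/(-28894)) = 3*(-48594/(17328 - 11570) - 161*(-1/28894)) = 3*(-48594/5758 + 161/28894) = 3*(-48594*1/5758 + 161/28894) = 3*(-24297/2879 + 161/28894) = 3*(-701573999/83185826) = -2104721997/83185826 ≈ -25.301)
-47353/W = -47353/(-2104721997/83185826) = -47353*(-83185826/2104721997) = 3939098418578/2104721997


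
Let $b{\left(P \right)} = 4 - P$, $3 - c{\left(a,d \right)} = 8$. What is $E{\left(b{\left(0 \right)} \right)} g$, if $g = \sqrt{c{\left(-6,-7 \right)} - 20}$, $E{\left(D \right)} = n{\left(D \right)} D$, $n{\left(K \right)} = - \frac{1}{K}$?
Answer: $- 5 i \approx - 5.0 i$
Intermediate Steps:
$c{\left(a,d \right)} = -5$ ($c{\left(a,d \right)} = 3 - 8 = -5$)
$E{\left(D \right)} = -1$ ($E{\left(D \right)} = - \frac{1}{D} D = -1$)
$g = 5 i$ ($g = \sqrt{-5 - 20} = \sqrt{-25} = 5 i \approx 5.0 i$)
$E{\left(b{\left(0 \right)} \right)} g = - 5 i$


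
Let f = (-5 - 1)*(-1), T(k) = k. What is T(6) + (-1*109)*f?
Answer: -648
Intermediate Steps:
f = 6 (f = -6*(-1) = 6)
T(6) + (-1*109)*f = 6 - 1*109*6 = 6 - 109*6 = 6 - 654 = -648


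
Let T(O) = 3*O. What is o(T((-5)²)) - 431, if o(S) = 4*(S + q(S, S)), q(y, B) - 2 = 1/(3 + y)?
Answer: -4795/39 ≈ -122.95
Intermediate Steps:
q(y, B) = 2 + 1/(3 + y)
o(S) = 4*S + 4*(7 + 2*S)/(3 + S) (o(S) = 4*(S + (7 + 2*S)/(3 + S)) = 4*S + 4*(7 + 2*S)/(3 + S))
o(T((-5)²)) - 431 = 4*(7 + (3*(-5)²)² + 5*(3*(-5)²))/(3 + 3*(-5)²) - 431 = 4*(7 + (3*25)² + 5*(3*25))/(3 + 3*25) - 431 = 4*(7 + 75² + 5*75)/(3 + 75) - 431 = 4*(7 + 5625 + 375)/78 - 431 = 4*(1/78)*6007 - 431 = 12014/39 - 431 = -4795/39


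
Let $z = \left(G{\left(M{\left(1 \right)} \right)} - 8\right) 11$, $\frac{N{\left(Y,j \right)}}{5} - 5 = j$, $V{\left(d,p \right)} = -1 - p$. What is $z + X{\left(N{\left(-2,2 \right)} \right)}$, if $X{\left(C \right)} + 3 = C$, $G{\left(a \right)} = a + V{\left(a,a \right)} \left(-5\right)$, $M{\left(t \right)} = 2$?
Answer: $131$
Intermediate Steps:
$N{\left(Y,j \right)} = 25 + 5 j$
$G{\left(a \right)} = 5 + 6 a$ ($G{\left(a \right)} = a + \left(-1 - a\right) \left(-5\right) = a + \left(5 + 5 a\right) = 5 + 6 a$)
$X{\left(C \right)} = -3 + C$
$z = 99$ ($z = \left(\left(5 + 6 \cdot 2\right) - 8\right) 11 = \left(\left(5 + 12\right) - 8\right) 11 = \left(17 - 8\right) 11 = 9 \cdot 11 = 99$)
$z + X{\left(N{\left(-2,2 \right)} \right)} = 99 + \left(-3 + \left(25 + 5 \cdot 2\right)\right) = 99 + \left(-3 + \left(25 + 10\right)\right) = 99 + \left(-3 + 35\right) = 99 + 32 = 131$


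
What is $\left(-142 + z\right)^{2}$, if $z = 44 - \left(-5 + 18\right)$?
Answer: $12321$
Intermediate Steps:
$z = 31$ ($z = 44 - 13 = 31$)
$\left(-142 + z\right)^{2} = \left(-142 + 31\right)^{2} = \left(-111\right)^{2} = 12321$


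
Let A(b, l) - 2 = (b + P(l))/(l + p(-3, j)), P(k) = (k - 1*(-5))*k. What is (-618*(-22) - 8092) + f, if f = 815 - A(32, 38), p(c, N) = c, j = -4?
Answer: 31347/5 ≈ 6269.4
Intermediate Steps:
P(k) = k*(5 + k) (P(k) = (k + 5)*k = (5 + k)*k = k*(5 + k))
A(b, l) = 2 + (b + l*(5 + l))/(-3 + l) (A(b, l) = 2 + (b + l*(5 + l))/(l - 3) = 2 + (b + l*(5 + l))/(-3 + l))
f = 3827/5 (f = 815 - (-6 + 32 + 38² + 7*38)/(-3 + 38) = 815 - (-6 + 32 + 1444 + 266)/35 = 815 - 1736/35 = 815 - 1*248/5 = 815 - 248/5 = 3827/5 ≈ 765.40)
(-618*(-22) - 8092) + f = (-618*(-22) - 8092) + 3827/5 = (13596 - 8092) + 3827/5 = 5504 + 3827/5 = 31347/5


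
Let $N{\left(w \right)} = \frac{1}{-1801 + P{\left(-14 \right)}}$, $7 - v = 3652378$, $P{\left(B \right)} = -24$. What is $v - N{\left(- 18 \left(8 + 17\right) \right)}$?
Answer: $- \frac{6665577074}{1825} \approx -3.6524 \cdot 10^{6}$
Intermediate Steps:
$v = -3652371$ ($v = 7 - 3652378 = -3652371$)
$N{\left(w \right)} = - \frac{1}{1825}$ ($N{\left(w \right)} = \frac{1}{-1801 - 24} = \frac{1}{-1825} = - \frac{1}{1825}$)
$v - N{\left(- 18 \left(8 + 17\right) \right)} = -3652371 - - \frac{1}{1825} = -3652371 + \frac{1}{1825} = - \frac{6665577074}{1825}$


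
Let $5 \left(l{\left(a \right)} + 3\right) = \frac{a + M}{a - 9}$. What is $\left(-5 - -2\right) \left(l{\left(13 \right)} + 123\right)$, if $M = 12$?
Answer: $- \frac{1455}{4} \approx -363.75$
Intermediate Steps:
$l{\left(a \right)} = -3 + \frac{12 + a}{5 \left(-9 + a\right)}$ ($l{\left(a \right)} = -3 + \frac{\left(a + 12\right) \frac{1}{a - 9}}{5} = -3 + \frac{\left(12 + a\right) \frac{1}{-9 + a}}{5} = -3 + \frac{\frac{1}{-9 + a} \left(12 + a\right)}{5} = -3 + \frac{12 + a}{5 \left(-9 + a\right)}$)
$\left(-5 - -2\right) \left(l{\left(13 \right)} + 123\right) = \left(-5 - -2\right) \left(\frac{7 \left(21 - 26\right)}{5 \left(-9 + 13\right)} + 123\right) = \left(-5 + 2\right) \left(\frac{7 \left(21 - 26\right)}{5 \cdot 4} + 123\right) = - 3 \left(\frac{7}{5} \cdot \frac{1}{4} \left(-5\right) + 123\right) = - 3 \left(- \frac{7}{4} + 123\right) = \left(-3\right) \frac{485}{4} = - \frac{1455}{4}$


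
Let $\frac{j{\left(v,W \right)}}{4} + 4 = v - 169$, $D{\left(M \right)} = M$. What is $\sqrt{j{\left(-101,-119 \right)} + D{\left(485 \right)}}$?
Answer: $i \sqrt{611} \approx 24.718 i$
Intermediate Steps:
$j{\left(v,W \right)} = -692 + 4 v$ ($j{\left(v,W \right)} = -16 + 4 \left(v - 169\right) = -16 + 4 \left(-169 + v\right) = -16 + \left(-676 + 4 v\right) = -692 + 4 v$)
$\sqrt{j{\left(-101,-119 \right)} + D{\left(485 \right)}} = \sqrt{\left(-692 + 4 \left(-101\right)\right) + 485} = \sqrt{\left(-692 - 404\right) + 485} = \sqrt{-1096 + 485} = \sqrt{-611} = i \sqrt{611}$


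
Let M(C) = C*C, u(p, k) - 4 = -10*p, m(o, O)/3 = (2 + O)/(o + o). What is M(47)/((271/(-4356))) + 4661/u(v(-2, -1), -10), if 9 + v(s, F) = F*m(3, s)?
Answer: -903242845/25474 ≈ -35457.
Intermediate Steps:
m(o, O) = 3*(2 + O)/(2*o) (m(o, O) = 3*((2 + O)/(o + o)) = 3*((2 + O)/((2*o))) = 3*((2 + O)*(1/(2*o))) = 3*((2 + O)/(2*o)) = 3*(2 + O)/(2*o))
v(s, F) = -9 + F*(1 + s/2) (v(s, F) = -9 + F*((3/2)*(2 + s)/3) = -9 + F*((3/2)*(1/3)*(2 + s)) = -9 + F*(1 + s/2))
u(p, k) = 4 - 10*p
M(C) = C**2
M(47)/((271/(-4356))) + 4661/u(v(-2, -1), -10) = 47**2/((271/(-4356))) + 4661/(4 - 10*(-9 + (1/2)*(-1)*(2 - 2))) = 2209/((271*(-1/4356))) + 4661/(4 - 10*(-9 + (1/2)*(-1)*0)) = 2209/(-271/4356) + 4661/(4 - 10*(-9 + 0)) = 2209*(-4356/271) + 4661/(4 - 10*(-9)) = -9622404/271 + 4661/(4 + 90) = -9622404/271 + 4661/94 = -903242845/25474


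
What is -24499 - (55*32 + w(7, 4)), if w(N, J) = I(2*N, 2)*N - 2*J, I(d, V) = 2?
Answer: -26265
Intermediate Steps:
w(N, J) = -2*J + 2*N (w(N, J) = 2*N - 2*J = -2*J + 2*N)
-24499 - (55*32 + w(7, 4)) = -24499 - (55*32 + (-2*4 + 2*7)) = -24499 - (1760 + (-8 + 14)) = -24499 - (1760 + 6) = -24499 - 1*1766 = -24499 - 1766 = -26265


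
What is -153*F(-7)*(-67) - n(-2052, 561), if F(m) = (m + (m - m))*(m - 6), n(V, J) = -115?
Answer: 932956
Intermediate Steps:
F(m) = m*(-6 + m) (F(m) = (m + 0)*(-6 + m) = m*(-6 + m))
-153*F(-7)*(-67) - n(-2052, 561) = -(-1071)*(-6 - 7)*(-67) - 1*(-115) = -(-1071)*(-13)*(-67) + 115 = -153*91*(-67) + 115 = -13923*(-67) + 115 = 932841 + 115 = 932956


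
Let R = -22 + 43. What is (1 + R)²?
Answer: 484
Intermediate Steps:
R = 21
(1 + R)² = (1 + 21)² = 22² = 484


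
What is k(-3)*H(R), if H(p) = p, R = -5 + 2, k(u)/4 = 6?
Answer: -72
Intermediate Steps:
k(u) = 24 (k(u) = 4*6 = 24)
R = -3
k(-3)*H(R) = 24*(-3) = -72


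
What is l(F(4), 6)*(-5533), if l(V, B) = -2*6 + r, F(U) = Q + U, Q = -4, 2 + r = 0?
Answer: 77462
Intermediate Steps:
r = -2 (r = -2 + 0 = -2)
F(U) = -4 + U
l(V, B) = -14 (l(V, B) = -2*6 - 2 = -12 - 2 = -14)
l(F(4), 6)*(-5533) = -14*(-5533) = 77462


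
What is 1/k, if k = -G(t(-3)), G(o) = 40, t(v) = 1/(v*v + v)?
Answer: -1/40 ≈ -0.025000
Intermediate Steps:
t(v) = 1/(v + v²) (t(v) = 1/(v² + v) = 1/(v + v²))
k = -40 (k = -1*40 = -40)
1/k = 1/(-40) = -1/40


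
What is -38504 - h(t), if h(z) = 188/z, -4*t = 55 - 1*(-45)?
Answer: -962412/25 ≈ -38497.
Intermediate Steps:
t = -25 (t = -(55 - 1*(-45))/4 = -(55 + 45)/4 = -¼*100 = -25)
-38504 - h(t) = -38504 - 188/(-25) = -38504 - 188*(-1)/25 = -38504 - 1*(-188/25) = -38504 + 188/25 = -962412/25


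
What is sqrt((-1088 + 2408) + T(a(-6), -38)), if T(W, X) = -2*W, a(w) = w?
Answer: 6*sqrt(37) ≈ 36.497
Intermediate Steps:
sqrt((-1088 + 2408) + T(a(-6), -38)) = sqrt((-1088 + 2408) - 2*(-6)) = sqrt(1320 + 12) = sqrt(1332) = 6*sqrt(37)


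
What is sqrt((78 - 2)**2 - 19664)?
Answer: 8*I*sqrt(217) ≈ 117.85*I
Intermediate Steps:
sqrt((78 - 2)**2 - 19664) = sqrt(76**2 - 19664) = sqrt(5776 - 19664) = sqrt(-13888) = 8*I*sqrt(217)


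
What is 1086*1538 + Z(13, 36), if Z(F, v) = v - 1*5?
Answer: 1670299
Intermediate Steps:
Z(F, v) = -5 + v (Z(F, v) = v - 5 = -5 + v)
1086*1538 + Z(13, 36) = 1086*1538 + (-5 + 36) = 1670268 + 31 = 1670299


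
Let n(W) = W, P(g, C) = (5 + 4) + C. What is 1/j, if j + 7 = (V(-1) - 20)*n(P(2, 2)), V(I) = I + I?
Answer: -1/249 ≈ -0.0040161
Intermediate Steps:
P(g, C) = 9 + C
V(I) = 2*I
j = -249 (j = -7 + (2*(-1) - 20)*(9 + 2) = -7 + (-2 - 20)*11 = -7 - 22*11 = -7 - 242 = -249)
1/j = 1/(-249) = -1/249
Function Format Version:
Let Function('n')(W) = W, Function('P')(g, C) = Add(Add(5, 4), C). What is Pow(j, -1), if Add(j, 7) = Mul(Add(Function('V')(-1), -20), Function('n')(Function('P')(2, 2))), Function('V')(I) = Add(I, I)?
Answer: Rational(-1, 249) ≈ -0.0040161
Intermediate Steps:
Function('P')(g, C) = Add(9, C)
Function('V')(I) = Mul(2, I)
j = -249 (j = Add(-7, Mul(Add(Mul(2, -1), -20), Add(9, 2))) = Add(-7, Mul(Add(-2, -20), 11)) = Add(-7, Mul(-22, 11)) = Add(-7, -242) = -249)
Pow(j, -1) = Pow(-249, -1) = Rational(-1, 249)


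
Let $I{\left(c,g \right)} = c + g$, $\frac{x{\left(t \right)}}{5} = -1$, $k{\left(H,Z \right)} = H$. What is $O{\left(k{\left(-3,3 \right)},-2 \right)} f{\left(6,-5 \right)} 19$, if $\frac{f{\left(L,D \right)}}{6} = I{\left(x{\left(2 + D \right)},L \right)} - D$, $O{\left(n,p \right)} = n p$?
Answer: $4104$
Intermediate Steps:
$x{\left(t \right)} = -5$ ($x{\left(t \right)} = 5 \left(-1\right) = -5$)
$f{\left(L,D \right)} = -30 - 6 D + 6 L$ ($f{\left(L,D \right)} = 6 \left(\left(-5 + L\right) - D\right) = 6 \left(-5 + L - D\right) = -30 - 6 D + 6 L$)
$O{\left(k{\left(-3,3 \right)},-2 \right)} f{\left(6,-5 \right)} 19 = \left(-3\right) \left(-2\right) \left(-30 - -30 + 6 \cdot 6\right) 19 = 6 \left(-30 + 30 + 36\right) 19 = 6 \cdot 36 \cdot 19 = 216 \cdot 19 = 4104$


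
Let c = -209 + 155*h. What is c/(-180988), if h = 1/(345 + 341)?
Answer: 143219/124157768 ≈ 0.0011535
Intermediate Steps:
h = 1/686 ≈ 0.0014577
c = -143219/686 (c = -209 + 155*(1/686) = -209 + 155/686 = -143219/686 ≈ -208.77)
c/(-180988) = -143219/686/(-180988) = -143219/686*(-1/180988) = 143219/124157768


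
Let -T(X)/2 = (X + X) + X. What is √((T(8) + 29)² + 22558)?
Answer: √22919 ≈ 151.39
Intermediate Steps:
T(X) = -6*X (T(X) = -2*((X + X) + X) = -2*(2*X + X) = -6*X)
√((T(8) + 29)² + 22558) = √((-6*8 + 29)² + 22558) = √((-48 + 29)² + 22558) = √((-19)² + 22558) = √(361 + 22558) = √22919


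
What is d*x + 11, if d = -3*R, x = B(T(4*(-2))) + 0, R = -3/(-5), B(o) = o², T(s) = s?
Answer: -521/5 ≈ -104.20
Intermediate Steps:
R = ⅗ (R = -3*(-⅕) = ⅗ ≈ 0.60000)
x = 64 (x = (4*(-2))² + 0 = (-8)² + 0 = 64 + 0 = 64)
d = -9/5 (d = -3*⅗ = -9/5 ≈ -1.8000)
d*x + 11 = -9/5*64 + 11 = -576/5 + 11 = -521/5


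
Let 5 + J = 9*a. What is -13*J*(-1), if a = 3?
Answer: 286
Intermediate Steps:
J = 22 (J = -5 + 9*3 = -5 + 27 = 22)
-13*J*(-1) = -13*22*(-1) = -286*(-1) = 286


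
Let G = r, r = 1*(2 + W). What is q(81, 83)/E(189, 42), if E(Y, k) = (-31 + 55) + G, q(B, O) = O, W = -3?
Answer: 83/23 ≈ 3.6087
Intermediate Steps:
r = -1 (r = 1*(2 - 3) = 1*(-1) = -1)
G = -1
E(Y, k) = 23 (E(Y, k) = (-31 + 55) - 1 = 24 - 1 = 23)
q(81, 83)/E(189, 42) = 83/23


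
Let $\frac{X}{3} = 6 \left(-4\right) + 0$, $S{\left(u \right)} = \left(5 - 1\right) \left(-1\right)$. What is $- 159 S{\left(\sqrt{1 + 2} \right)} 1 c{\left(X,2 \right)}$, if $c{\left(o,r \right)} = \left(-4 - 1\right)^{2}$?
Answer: $15900$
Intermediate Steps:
$S{\left(u \right)} = -4$ ($S{\left(u \right)} = 4 \left(-1\right) = -4$)
$X = -72$ ($X = 3 \left(6 \left(-4\right) + 0\right) = 3 \left(-24 + 0\right) = 3 \left(-24\right) = -72$)
$c{\left(o,r \right)} = 25$ ($c{\left(o,r \right)} = \left(-5\right)^{2} = 25$)
$- 159 S{\left(\sqrt{1 + 2} \right)} 1 c{\left(X,2 \right)} = - 159 \left(-4\right) 1 \cdot 25 = - 159 \left(\left(-4\right) 25\right) = \left(-159\right) \left(-100\right) = 15900$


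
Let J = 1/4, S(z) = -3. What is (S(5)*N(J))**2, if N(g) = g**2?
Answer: 9/256 ≈ 0.035156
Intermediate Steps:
J = 1/4 ≈ 0.25000
(S(5)*N(J))**2 = (-3*(1/4)**2)**2 = (-3*1/16)**2 = (-3/16)**2 = 9/256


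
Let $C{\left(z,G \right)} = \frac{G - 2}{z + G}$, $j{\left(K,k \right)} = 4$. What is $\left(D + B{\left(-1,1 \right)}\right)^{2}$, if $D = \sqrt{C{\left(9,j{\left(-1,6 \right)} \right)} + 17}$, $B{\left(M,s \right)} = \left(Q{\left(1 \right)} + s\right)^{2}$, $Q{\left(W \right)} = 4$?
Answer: $\frac{\left(325 + \sqrt{2899}\right)^{2}}{169} \approx 849.24$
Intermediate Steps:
$C{\left(z,G \right)} = \frac{-2 + G}{G + z}$
$B{\left(M,s \right)} = \left(4 + s\right)^{2}$
$D = \frac{\sqrt{2899}}{13}$ ($D = \sqrt{\frac{-2 + 4}{4 + 9} + 17} = \sqrt{\frac{1}{13} \cdot 2 + 17} = \sqrt{\frac{2}{13} + 17} = \sqrt{\frac{223}{13}} = \frac{\sqrt{2899}}{13} \approx 4.1417$)
$\left(D + B{\left(-1,1 \right)}\right)^{2} = \left(\frac{\sqrt{2899}}{13} + \left(4 + 1\right)^{2}\right)^{2} = \left(\frac{\sqrt{2899}}{13} + 5^{2}\right)^{2} = \left(\frac{\sqrt{2899}}{13} + 25\right)^{2} = \left(25 + \frac{\sqrt{2899}}{13}\right)^{2}$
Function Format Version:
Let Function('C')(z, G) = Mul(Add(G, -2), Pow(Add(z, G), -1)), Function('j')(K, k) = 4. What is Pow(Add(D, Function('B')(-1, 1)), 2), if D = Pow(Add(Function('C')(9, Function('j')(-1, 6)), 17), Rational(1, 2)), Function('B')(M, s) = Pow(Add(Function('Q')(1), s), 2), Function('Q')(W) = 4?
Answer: Mul(Rational(1, 169), Pow(Add(325, Pow(2899, Rational(1, 2))), 2)) ≈ 849.24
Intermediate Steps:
Function('C')(z, G) = Mul(Pow(Add(G, z), -1), Add(-2, G)) (Function('C')(z, G) = Mul(Add(-2, G), Pow(Add(G, z), -1)) = Mul(Pow(Add(G, z), -1), Add(-2, G)))
Function('B')(M, s) = Pow(Add(4, s), 2)
D = Mul(Rational(1, 13), Pow(2899, Rational(1, 2))) (D = Pow(Add(Mul(Pow(Add(4, 9), -1), Add(-2, 4)), 17), Rational(1, 2)) = Pow(Add(Mul(Pow(13, -1), 2), 17), Rational(1, 2)) = Pow(Add(Mul(Rational(1, 13), 2), 17), Rational(1, 2)) = Pow(Add(Rational(2, 13), 17), Rational(1, 2)) = Pow(Rational(223, 13), Rational(1, 2)) = Mul(Rational(1, 13), Pow(2899, Rational(1, 2))) ≈ 4.1417)
Pow(Add(D, Function('B')(-1, 1)), 2) = Pow(Add(Mul(Rational(1, 13), Pow(2899, Rational(1, 2))), Pow(Add(4, 1), 2)), 2) = Pow(Add(Mul(Rational(1, 13), Pow(2899, Rational(1, 2))), Pow(5, 2)), 2) = Pow(Add(Mul(Rational(1, 13), Pow(2899, Rational(1, 2))), 25), 2) = Pow(Add(25, Mul(Rational(1, 13), Pow(2899, Rational(1, 2)))), 2)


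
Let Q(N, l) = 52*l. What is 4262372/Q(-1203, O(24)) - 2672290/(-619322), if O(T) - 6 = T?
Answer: 330493690523/120767790 ≈ 2736.6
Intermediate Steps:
O(T) = 6 + T
4262372/Q(-1203, O(24)) - 2672290/(-619322) = 4262372/((52*(6 + 24))) - 2672290/(-619322) = 4262372/((52*30)) - 2672290*(-1/619322) = 4262372/1560 + 1336145/309661 = 4262372*(1/1560) + 1336145/309661 = 1065593/390 + 1336145/309661 = 330493690523/120767790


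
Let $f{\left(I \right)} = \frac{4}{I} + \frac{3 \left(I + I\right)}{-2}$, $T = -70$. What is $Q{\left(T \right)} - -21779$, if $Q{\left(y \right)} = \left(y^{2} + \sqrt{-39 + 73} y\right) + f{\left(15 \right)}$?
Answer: $\frac{399514}{15} - 70 \sqrt{34} \approx 26226.0$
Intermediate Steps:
$f{\left(I \right)} = - 3 I + \frac{4}{I}$ ($f{\left(I \right)} = \frac{4}{I} + 3 \cdot 2 I \left(- \frac{1}{2}\right) = \frac{4}{I} + 6 I \left(- \frac{1}{2}\right) = \frac{4}{I} - 3 I = - 3 I + \frac{4}{I}$)
$Q{\left(y \right)} = - \frac{671}{15} + y^{2} + y \sqrt{34}$ ($Q{\left(y \right)} = \left(y^{2} + \sqrt{-39 + 73} y\right) + \left(\left(-3\right) 15 + \frac{4}{15}\right) = \left(y^{2} + \sqrt{34} y\right) + \left(-45 + 4 \cdot \frac{1}{15}\right) = \left(y^{2} + y \sqrt{34}\right) + \left(-45 + \frac{4}{15}\right) = \left(y^{2} + y \sqrt{34}\right) - \frac{671}{15} = - \frac{671}{15} + y^{2} + y \sqrt{34}$)
$Q{\left(T \right)} - -21779 = \left(- \frac{671}{15} + \left(-70\right)^{2} - 70 \sqrt{34}\right) - -21779 = \left(- \frac{671}{15} + 4900 - 70 \sqrt{34}\right) + 21779 = \left(\frac{72829}{15} - 70 \sqrt{34}\right) + 21779 = \frac{399514}{15} - 70 \sqrt{34}$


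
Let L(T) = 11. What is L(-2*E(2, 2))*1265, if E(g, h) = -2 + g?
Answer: 13915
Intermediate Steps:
L(-2*E(2, 2))*1265 = 11*1265 = 13915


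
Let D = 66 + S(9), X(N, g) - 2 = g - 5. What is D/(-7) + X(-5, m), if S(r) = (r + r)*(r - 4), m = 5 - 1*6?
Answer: -184/7 ≈ -26.286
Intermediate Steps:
m = -1 (m = 5 - 6 = -1)
S(r) = 2*r*(-4 + r) (S(r) = (2*r)*(-4 + r) = 2*r*(-4 + r))
X(N, g) = -3 + g (X(N, g) = 2 + (g - 5) = 2 + (-5 + g) = -3 + g)
D = 156 (D = 66 + 2*9*(-4 + 9) = 66 + 2*9*5 = 66 + 90 = 156)
D/(-7) + X(-5, m) = 156/(-7) + (-3 - 1) = 156*(-1/7) - 4 = -156/7 - 4 = -184/7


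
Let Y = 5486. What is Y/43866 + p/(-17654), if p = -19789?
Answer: 68922437/55315026 ≈ 1.2460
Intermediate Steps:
Y/43866 + p/(-17654) = 5486/43866 - 19789/(-17654) = 5486*(1/43866) - 19789*(-1/17654) = 2743/21933 + 2827/2522 = 68922437/55315026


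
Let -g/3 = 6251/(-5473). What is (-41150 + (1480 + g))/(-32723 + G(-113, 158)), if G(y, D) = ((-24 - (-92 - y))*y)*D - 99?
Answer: -217095157/4217537584 ≈ -0.051474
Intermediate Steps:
g = 18753/5473 (g = -18753/(-5473) = -18753*(-1)/5473 = -3*(-6251/5473) = 18753/5473 ≈ 3.4265)
G(y, D) = -99 + D*y*(68 + y) (G(y, D) = ((-24 + (92 + y))*y)*D - 99 = ((68 + y)*y)*D - 99 = (y*(68 + y))*D - 99 = D*y*(68 + y) - 99 = -99 + D*y*(68 + y))
(-41150 + (1480 + g))/(-32723 + G(-113, 158)) = (-41150 + (1480 + 18753/5473))/(-32723 + (-99 + 158*(-113)**2 + 68*158*(-113))) = (-41150 + 8118793/5473)/(-32723 + (-99 + 158*12769 - 1214072)) = -217095157/(5473*(-32723 + (-99 + 2017502 - 1214072))) = -217095157/(5473*(-32723 + 803331)) = -217095157/5473/770608 = -217095157/5473*1/770608 = -217095157/4217537584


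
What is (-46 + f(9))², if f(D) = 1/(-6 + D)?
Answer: 18769/9 ≈ 2085.4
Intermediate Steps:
(-46 + f(9))² = (-46 + 1/(-6 + 9))² = (-46 + 1/3)² = (-46 + ⅓)² = (-137/3)² = 18769/9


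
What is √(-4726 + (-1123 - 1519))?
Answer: 2*I*√1842 ≈ 85.837*I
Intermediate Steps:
√(-4726 + (-1123 - 1519)) = √(-4726 - 2642) = √(-7368) = 2*I*√1842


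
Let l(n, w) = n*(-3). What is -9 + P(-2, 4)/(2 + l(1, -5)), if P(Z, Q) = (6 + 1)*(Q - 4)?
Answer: -9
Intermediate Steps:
P(Z, Q) = -28 + 7*Q (P(Z, Q) = 7*(-4 + Q) = -28 + 7*Q)
l(n, w) = -3*n
-9 + P(-2, 4)/(2 + l(1, -5)) = -9 + (-28 + 7*4)/(2 - 3*1) = -9 + (-28 + 28)/(2 - 3) = -9 + 0/(-1) = -9 + 0*(-1) = -9 + 0 = -9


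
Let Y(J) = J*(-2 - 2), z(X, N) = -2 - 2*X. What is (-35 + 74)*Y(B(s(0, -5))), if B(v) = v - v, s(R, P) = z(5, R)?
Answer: 0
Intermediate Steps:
s(R, P) = -12 (s(R, P) = -2 - 2*5 = -2 - 10 = -12)
B(v) = 0
Y(J) = -4*J (Y(J) = J*(-4) = -4*J)
(-35 + 74)*Y(B(s(0, -5))) = (-35 + 74)*(-4*0) = 39*0 = 0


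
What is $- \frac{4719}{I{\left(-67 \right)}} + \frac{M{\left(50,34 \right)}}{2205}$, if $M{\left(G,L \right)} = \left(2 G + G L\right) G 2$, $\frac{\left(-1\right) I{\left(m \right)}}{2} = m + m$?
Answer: $\frac{840769}{13132} \approx 64.024$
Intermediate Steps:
$I{\left(m \right)} = - 4 m$ ($I{\left(m \right)} = - 2 \left(m + m\right) = - 2 \cdot 2 m = - 4 m$)
$M{\left(G,L \right)} = 2 G \left(2 G + G L\right)$ ($M{\left(G,L \right)} = G \left(2 G + G L\right) 2 = 2 G \left(2 G + G L\right)$)
$- \frac{4719}{I{\left(-67 \right)}} + \frac{M{\left(50,34 \right)}}{2205} = - \frac{4719}{\left(-4\right) \left(-67\right)} + \frac{2 \cdot 50^{2} \left(2 + 34\right)}{2205} = - \frac{4719}{268} + 2 \cdot 2500 \cdot 36 \cdot \frac{1}{2205} = \left(-4719\right) \frac{1}{268} + 180000 \cdot \frac{1}{2205} = - \frac{4719}{268} + \frac{4000}{49} = \frac{840769}{13132}$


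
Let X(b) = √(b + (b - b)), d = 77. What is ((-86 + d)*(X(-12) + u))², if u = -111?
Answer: 997029 - 35964*I*√3 ≈ 9.9703e+5 - 62292.0*I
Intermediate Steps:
X(b) = √b (X(b) = √(b + 0) = √b)
((-86 + d)*(X(-12) + u))² = ((-86 + 77)*(√(-12) - 111))² = (-9*(2*I*√3 - 111))² = (-9*(-111 + 2*I*√3))² = (999 - 18*I*√3)²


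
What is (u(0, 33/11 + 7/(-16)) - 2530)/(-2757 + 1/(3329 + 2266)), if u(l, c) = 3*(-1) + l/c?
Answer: 14172135/15425414 ≈ 0.91875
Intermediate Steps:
u(l, c) = -3 + l/c
(u(0, 33/11 + 7/(-16)) - 2530)/(-2757 + 1/(3329 + 2266)) = ((-3 + 0/(33/11 + 7/(-16))) - 2530)/(-2757 + 1/(3329 + 2266)) = ((-3 + 0/(33*(1/11) + 7*(-1/16))) - 2530)/(-2757 + 1/5595) = ((-3 + 0/(3 - 7/16)) - 2530)/(-2757 + 1/5595) = ((-3 + 0/(41/16)) - 2530)/(-15425414/5595) = ((-3 + 0*(16/41)) - 2530)*(-5595/15425414) = ((-3 + 0) - 2530)*(-5595/15425414) = (-3 - 2530)*(-5595/15425414) = -2533*(-5595/15425414) = 14172135/15425414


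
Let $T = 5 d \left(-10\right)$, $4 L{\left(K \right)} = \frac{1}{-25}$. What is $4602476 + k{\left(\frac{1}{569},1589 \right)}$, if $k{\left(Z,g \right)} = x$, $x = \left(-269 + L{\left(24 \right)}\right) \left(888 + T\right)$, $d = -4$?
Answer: $\frac{107744828}{25} \approx 4.3098 \cdot 10^{6}$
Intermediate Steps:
$L{\left(K \right)} = - \frac{1}{100}$ ($L{\left(K \right)} = \frac{1}{4 \left(-25\right)} = \frac{1}{4} \left(- \frac{1}{25}\right) = - \frac{1}{100}$)
$T = 200$ ($T = 5 \left(-4\right) \left(-10\right) = \left(-20\right) \left(-10\right) = 200$)
$x = - \frac{7317072}{25}$ ($x = \left(-269 - \frac{1}{100}\right) \left(888 + 200\right) = \left(- \frac{26901}{100}\right) 1088 = - \frac{7317072}{25} \approx -2.9268 \cdot 10^{5}$)
$k{\left(Z,g \right)} = - \frac{7317072}{25}$
$4602476 + k{\left(\frac{1}{569},1589 \right)} = 4602476 - \frac{7317072}{25} = \frac{107744828}{25}$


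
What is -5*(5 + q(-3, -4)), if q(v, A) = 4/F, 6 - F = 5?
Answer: -45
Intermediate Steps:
F = 1 (F = 6 - 1*5 = 6 - 5 = 1)
q(v, A) = 4 (q(v, A) = 4/1 = 4*1 = 4)
-5*(5 + q(-3, -4)) = -5*(5 + 4) = -5*9 = -45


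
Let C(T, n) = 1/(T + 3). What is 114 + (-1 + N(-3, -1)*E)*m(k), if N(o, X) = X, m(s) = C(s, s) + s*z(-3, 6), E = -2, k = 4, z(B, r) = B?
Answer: 715/7 ≈ 102.14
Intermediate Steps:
C(T, n) = 1/(3 + T)
m(s) = 1/(3 + s) - 3*s (m(s) = 1/(3 + s) + s*(-3) = 1/(3 + s) - 3*s)
114 + (-1 + N(-3, -1)*E)*m(k) = 114 + (-1 - 1*(-2))*((1 - 3*4*(3 + 4))/(3 + 4)) = 114 + (-1 + 2)*((1 - 3*4*7)/7) = 114 + 1*((1 - 84)/7) = 114 + 1*((⅐)*(-83)) = 114 + 1*(-83/7) = 114 - 83/7 = 715/7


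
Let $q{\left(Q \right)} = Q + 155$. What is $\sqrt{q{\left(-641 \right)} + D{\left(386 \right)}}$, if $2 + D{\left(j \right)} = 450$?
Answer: $i \sqrt{38} \approx 6.1644 i$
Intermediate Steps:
$D{\left(j \right)} = 448$ ($D{\left(j \right)} = -2 + 450 = 448$)
$q{\left(Q \right)} = 155 + Q$
$\sqrt{q{\left(-641 \right)} + D{\left(386 \right)}} = \sqrt{\left(155 - 641\right) + 448} = \sqrt{-486 + 448} = \sqrt{-38} = i \sqrt{38}$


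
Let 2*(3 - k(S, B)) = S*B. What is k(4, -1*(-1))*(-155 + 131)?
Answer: -24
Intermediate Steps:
k(S, B) = 3 - B*S/2 (k(S, B) = 3 - S*B/2 = 3 - B*S/2)
k(4, -1*(-1))*(-155 + 131) = (3 - ½*(-1*(-1))*4)*(-155 + 131) = (3 - ½*1*4)*(-24) = (3 - 2)*(-24) = 1*(-24) = -24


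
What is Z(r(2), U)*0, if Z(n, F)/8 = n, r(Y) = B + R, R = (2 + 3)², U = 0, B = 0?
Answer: 0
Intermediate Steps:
R = 25 (R = 5² = 25)
r(Y) = 25 (r(Y) = 0 + 25 = 25)
Z(n, F) = 8*n
Z(r(2), U)*0 = (8*25)*0 = 200*0 = 0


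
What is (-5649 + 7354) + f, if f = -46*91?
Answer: -2481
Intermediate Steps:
f = -4186
(-5649 + 7354) + f = (-5649 + 7354) - 4186 = 1705 - 4186 = -2481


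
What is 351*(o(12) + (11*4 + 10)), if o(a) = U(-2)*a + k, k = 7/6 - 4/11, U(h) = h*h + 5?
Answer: 1257165/22 ≈ 57144.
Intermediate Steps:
U(h) = 5 + h² (U(h) = h² + 5 = 5 + h²)
k = 53/66 (k = 7*(⅙) - 4*1/11 = 7/6 - 4/11 = 53/66 ≈ 0.80303)
o(a) = 53/66 + 9*a (o(a) = (5 + (-2)²)*a + 53/66 = (5 + 4)*a + 53/66 = 9*a + 53/66 = 53/66 + 9*a)
351*(o(12) + (11*4 + 10)) = 351*((53/66 + 9*12) + (11*4 + 10)) = 351*((53/66 + 108) + (44 + 10)) = 351*(7181/66 + 54) = 351*(10745/66) = 1257165/22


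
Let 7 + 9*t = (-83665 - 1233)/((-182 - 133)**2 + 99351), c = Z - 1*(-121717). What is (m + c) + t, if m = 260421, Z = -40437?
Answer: 305340542527/893592 ≈ 3.4170e+5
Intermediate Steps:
c = 81280 (c = -40437 - 1*(-121717) = -40437 + 121717 = 81280)
t = -737465/893592 (t = -7/9 + ((-83665 - 1233)/((-182 - 133)**2 + 99351))/9 = -7/9 + (-84898/((-315)**2 + 99351))/9 = -7/9 + (-84898/(99225 + 99351))/9 = -7/9 + (-84898/198576)/9 = -7/9 + (-84898*1/198576)/9 = -7/9 + (1/9)*(-42449/99288) = -7/9 - 42449/893592 = -737465/893592 ≈ -0.82528)
(m + c) + t = (260421 + 81280) - 737465/893592 = 341701 - 737465/893592 = 305340542527/893592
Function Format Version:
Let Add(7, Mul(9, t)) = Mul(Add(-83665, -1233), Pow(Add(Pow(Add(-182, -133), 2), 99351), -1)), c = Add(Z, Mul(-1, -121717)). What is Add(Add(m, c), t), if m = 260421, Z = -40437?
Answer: Rational(305340542527, 893592) ≈ 3.4170e+5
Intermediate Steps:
c = 81280 (c = Add(-40437, Mul(-1, -121717)) = Add(-40437, 121717) = 81280)
t = Rational(-737465, 893592) (t = Add(Rational(-7, 9), Mul(Rational(1, 9), Mul(Add(-83665, -1233), Pow(Add(Pow(Add(-182, -133), 2), 99351), -1)))) = Add(Rational(-7, 9), Mul(Rational(1, 9), Mul(-84898, Pow(Add(Pow(-315, 2), 99351), -1)))) = Add(Rational(-7, 9), Mul(Rational(1, 9), Mul(-84898, Pow(Add(99225, 99351), -1)))) = Add(Rational(-7, 9), Mul(Rational(1, 9), Mul(-84898, Pow(198576, -1)))) = Add(Rational(-7, 9), Mul(Rational(1, 9), Mul(-84898, Rational(1, 198576)))) = Add(Rational(-7, 9), Mul(Rational(1, 9), Rational(-42449, 99288))) = Add(Rational(-7, 9), Rational(-42449, 893592)) = Rational(-737465, 893592) ≈ -0.82528)
Add(Add(m, c), t) = Add(Add(260421, 81280), Rational(-737465, 893592)) = Add(341701, Rational(-737465, 893592)) = Rational(305340542527, 893592)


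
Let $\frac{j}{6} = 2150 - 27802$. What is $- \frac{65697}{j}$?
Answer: $\frac{21899}{51304} \approx 0.42685$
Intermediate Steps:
$j = -153912$ ($j = 6 \left(2150 - 27802\right) = 6 \left(-25652\right) = -153912$)
$- \frac{65697}{j} = - \frac{65697}{-153912} = \left(-65697\right) \left(- \frac{1}{153912}\right) = \frac{21899}{51304}$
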